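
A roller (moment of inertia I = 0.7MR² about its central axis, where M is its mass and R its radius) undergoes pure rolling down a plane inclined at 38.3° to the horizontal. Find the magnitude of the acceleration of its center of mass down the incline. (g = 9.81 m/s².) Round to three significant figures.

With I = 0.7MR², the ratio k = I/(MR²) is 0.7.
Translational: Mg sinθ − f = Ma. Rotational about the CM: fR = Iα = kMRa, so f = kMa.
Eliminating f: Mg sinθ = (1+k)Ma, so a = g sinθ/(1+k) = 9.81 × sin38.3° / 1.7 ≈ 3.58 m/s².

a ≈ 3.58 m/s²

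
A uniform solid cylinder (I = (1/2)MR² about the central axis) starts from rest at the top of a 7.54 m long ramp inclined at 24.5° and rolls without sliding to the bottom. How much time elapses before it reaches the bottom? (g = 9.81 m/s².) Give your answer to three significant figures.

t ≈ 2.36 s

Here I = (1/2)MR², so the shape factor k = I/(MR²) = 0.5.
Newton's second law down the slope: Mg sinθ − f = Ma. The torque equation fR = Iα (with α = a/R) gives f = kMa.
Hence a = g sinθ/(1+k) = 9.81×sin24.5°/1.5 = 2.712 m/s².
Starting from rest, L = ½at², so t = √(2L/a) = √(2×7.54/2.712) ≈ 2.36 s.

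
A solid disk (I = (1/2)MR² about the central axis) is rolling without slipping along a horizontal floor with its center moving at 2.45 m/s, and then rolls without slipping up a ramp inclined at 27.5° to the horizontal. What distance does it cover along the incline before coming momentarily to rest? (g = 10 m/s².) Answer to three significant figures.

Here I = (1/2)MR², so the shape factor k = I/(MR²) = 0.5.
The rolling condition ω = v/R makes the rotational term ½I(v/R)² = ½kMv², so KE_total = ½(1+k)Mv² = (3/4)Mv².
Setting this equal to Mgh gives the vertical rise h = (1+k)v₀²/(2g) = 1.5×2.45²/(2×10) = 0.4502 m.
The distance along the slope is d = h/sinθ = 0.4502/sin27.5° ≈ 0.975 m.

d ≈ 0.975 m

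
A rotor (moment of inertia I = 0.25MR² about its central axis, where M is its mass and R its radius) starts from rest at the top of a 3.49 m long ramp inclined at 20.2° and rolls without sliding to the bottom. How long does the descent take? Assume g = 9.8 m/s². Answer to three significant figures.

t ≈ 1.61 s

The moment of inertia is 0.25MR², giving k ≡ I/(MR²) = 0.25.
Newton's second law down the slope: Mg sinθ − f = Ma. The torque equation fR = Iα (with α = a/R) gives f = kMa.
Hence a = g sinθ/(1+k) = 9.8×sin20.2°/1.25 = 2.707 m/s².
Starting from rest, L = ½at², so t = √(2L/a) = √(2×3.49/2.707) ≈ 1.61 s.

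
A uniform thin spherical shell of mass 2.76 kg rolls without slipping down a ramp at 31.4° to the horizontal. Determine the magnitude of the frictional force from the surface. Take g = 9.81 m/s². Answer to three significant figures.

f ≈ 5.64 N

With I = (2/3)MR², the ratio k = I/(MR²) is 2/3.
Along the incline Mg sinθ − f = Ma, and torque about the center fR = Iα = kMR²(a/R) gives f = kMa.
Combining, a = g sinθ/(1+k) and f = kMa = kMg sinθ/(1+k).
f = (2/3) × 2.76 × 9.81 × sin31.4° / 1.667 ≈ 5.64 N.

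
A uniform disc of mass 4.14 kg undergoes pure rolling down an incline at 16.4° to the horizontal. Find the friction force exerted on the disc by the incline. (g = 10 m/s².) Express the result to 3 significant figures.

With I = (1/2)MR², the ratio k = I/(MR²) is 0.5.
Along the incline Mg sinθ − f = Ma, and torque about the center fR = Iα = kMR²(a/R) gives f = kMa.
Combining, a = g sinθ/(1+k) and f = kMa = kMg sinθ/(1+k).
f = 0.5 × 4.14 × 10 × sin16.4° / 1.5 ≈ 3.90 N.

f ≈ 3.90 N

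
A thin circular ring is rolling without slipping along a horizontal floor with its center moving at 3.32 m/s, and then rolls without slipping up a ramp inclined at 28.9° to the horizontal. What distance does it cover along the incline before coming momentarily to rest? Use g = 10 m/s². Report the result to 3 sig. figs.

d ≈ 2.28 m

The moment of inertia is MR², giving k ≡ I/(MR²) = 1.
Since it rolls without slipping, ω = v/R and KE = ½Mv² + ½Iω² = ½(1+k)Mv² = Mv².
Setting this equal to Mgh gives the vertical rise h = (1+k)v₀²/(2g) = 2×3.32²/(2×10) = 1.102 m.
The distance along the slope is d = h/sinθ = 1.102/sin28.9° ≈ 2.28 m.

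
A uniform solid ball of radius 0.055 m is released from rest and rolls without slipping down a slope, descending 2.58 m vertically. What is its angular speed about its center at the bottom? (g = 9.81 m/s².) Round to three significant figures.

ω ≈ 109 rad/s

With I = (2/5)MR², the ratio k = I/(MR²) is 0.4.
The rolling condition ω = v/R makes the rotational term ½I(v/R)² = ½kMv², so KE_total = ½(1+k)Mv² = (7/10)Mv².
Energy conservation Mgh = ½(1+k)Mv² gives v = √(2gh/(1+k)) = √(2 × 9.81 × 2.58 / 1.4) = 6.013 m/s.
The angular speed follows from ω = v/R = 6.013/0.055 ≈ 109 rad/s.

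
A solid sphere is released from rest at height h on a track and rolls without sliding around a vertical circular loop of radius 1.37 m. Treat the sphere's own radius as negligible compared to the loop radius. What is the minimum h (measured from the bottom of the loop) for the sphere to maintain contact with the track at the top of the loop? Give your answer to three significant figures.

Here I = (2/5)MR², so the shape factor k = I/(MR²) = 0.4.
At the top of the loop, the minimum-contact condition is Mg = Mv_top²/r, so v_top² = gr.
With ω = v/R, the kinetic energy at speed v is ½(1+k)Mv² = (7/10)Mv².
Energy conservation from release (height h) to the top (height 2r): Mgh = Mg(2r) + (7/10)M·gr.
Thus h_min = 2r + (1+k)r/2 = r(2 + 1.4/2) = 1.37 × 2.7 ≈ 3.70 m.

h_min ≈ 3.70 m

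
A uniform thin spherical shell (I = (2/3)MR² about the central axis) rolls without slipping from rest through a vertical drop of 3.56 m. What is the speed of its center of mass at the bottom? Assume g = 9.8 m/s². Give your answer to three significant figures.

For this body I = (2/3)MR², i.e. k = I/(MR²) = 2/3.
Rolling without slipping gives ω = v/R, so the total kinetic energy is ½Mv² + ½Iω² = ½(1+k)Mv² = (5/6)Mv².
Energy conservation: Mgh = (5/6)Mv², so v = √(2gh/(1+k)) = √(2 × 9.8 × 3.56 / 1.667) ≈ 6.47 m/s.

v ≈ 6.47 m/s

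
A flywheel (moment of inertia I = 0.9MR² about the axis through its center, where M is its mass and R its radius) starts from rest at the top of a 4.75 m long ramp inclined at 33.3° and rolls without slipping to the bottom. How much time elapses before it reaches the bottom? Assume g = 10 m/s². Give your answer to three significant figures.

With I = 0.9MR², the ratio k = I/(MR²) is 0.9.
Newton's second law down the slope: Mg sinθ − f = Ma. The torque equation fR = Iα (with α = a/R) gives f = kMa.
Hence a = g sinθ/(1+k) = 10×sin33.3°/1.9 = 2.89 m/s².
Starting from rest, L = ½at², so t = √(2L/a) = √(2×4.75/2.89) ≈ 1.81 s.

t ≈ 1.81 s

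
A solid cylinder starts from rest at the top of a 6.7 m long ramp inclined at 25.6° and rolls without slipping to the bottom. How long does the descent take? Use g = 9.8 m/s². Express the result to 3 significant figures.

The moment of inertia is (1/2)MR², giving k ≡ I/(MR²) = 0.5.
Newton's second law down the slope: Mg sinθ − f = Ma. The torque equation fR = Iα (with α = a/R) gives f = kMa.
Hence a = g sinθ/(1+k) = 9.8×sin25.6°/1.5 = 2.823 m/s².
With constant a from rest, t = √(2L/a) = √(2·6.7/2.823) ≈ 2.18 s.

t ≈ 2.18 s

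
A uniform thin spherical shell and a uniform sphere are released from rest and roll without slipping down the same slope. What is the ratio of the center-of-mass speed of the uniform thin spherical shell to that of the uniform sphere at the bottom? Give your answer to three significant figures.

Each satisfies Mgh = ½(1+k)Mv² with k = I/(MR²), so v ∝ 1/√(1+k).
For the uniform thin spherical shell k = 2/3; for the uniform sphere k = 0.4.
v₁/v₂ = √((1+k₂)/(1+k₁)) = √(1.4/1.667) ≈ 0.917.

v_ratio ≈ 0.917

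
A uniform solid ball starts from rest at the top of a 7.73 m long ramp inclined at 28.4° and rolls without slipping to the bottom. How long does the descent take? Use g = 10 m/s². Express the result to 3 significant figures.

With I = (2/5)MR², the ratio k = I/(MR²) is 0.4.
Translational: Mg sinθ − f = Ma. Rotational about the CM: fR = Iα = kMRa, so f = kMa.
Hence a = g sinθ/(1+k) = 10×sin28.4°/1.4 = 3.397 m/s².
Starting from rest, L = ½at², so t = √(2L/a) = √(2×7.73/3.397) ≈ 2.13 s.

t ≈ 2.13 s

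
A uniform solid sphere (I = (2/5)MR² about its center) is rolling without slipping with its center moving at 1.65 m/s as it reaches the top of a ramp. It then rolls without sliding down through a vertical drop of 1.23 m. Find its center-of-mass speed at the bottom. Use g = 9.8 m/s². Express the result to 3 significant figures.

Here I = (2/5)MR², so the shape factor k = I/(MR²) = 0.4.
Since it rolls without slipping, ω = v/R and KE = ½Mv² + ½Iω² = ½(1+k)Mv² = (7/10)Mv².
Energy conservation: (7/10)Mv₀² + Mgh = (7/10)Mv², so v² = v₀² + 2gh/(1+k).
v = √(1.65² + 2×9.8×1.23/1.4) = √19.94 ≈ 4.47 m/s.

v ≈ 4.47 m/s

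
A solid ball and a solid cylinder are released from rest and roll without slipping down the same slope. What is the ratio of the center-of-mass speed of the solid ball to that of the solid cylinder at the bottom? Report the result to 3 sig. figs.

v_ratio ≈ 1.04

Each satisfies Mgh = ½(1+k)Mv² with k = I/(MR²), so v ∝ 1/√(1+k).
For the solid ball k = 0.4; for the solid cylinder k = 0.5.
v₁/v₂ = √((1+k₂)/(1+k₁)) = √(1.5/1.4) ≈ 1.04.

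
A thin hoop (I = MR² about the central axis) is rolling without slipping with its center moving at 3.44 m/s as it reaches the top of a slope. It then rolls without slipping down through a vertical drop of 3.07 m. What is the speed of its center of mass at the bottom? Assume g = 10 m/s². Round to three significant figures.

v ≈ 6.52 m/s

The moment of inertia is MR², giving k ≡ I/(MR²) = 1.
Pure rolling means v = ωR; then KE = ½Mv² + ½I(v/R)² = ½(1+k)Mv² = Mv².
Conserving energy between top and bottom: Mv² = Mv₀² + Mgh, hence v² = v₀² + 2gh/(1+k).
v = √(3.44² + 2×10×3.07/2) = √42.53 ≈ 6.52 m/s.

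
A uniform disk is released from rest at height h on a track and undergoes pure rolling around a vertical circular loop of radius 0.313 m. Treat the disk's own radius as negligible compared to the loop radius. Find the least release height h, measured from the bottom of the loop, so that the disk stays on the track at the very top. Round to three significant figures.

h_min ≈ 0.861 m

With I = (1/2)MR², the ratio k = I/(MR²) is 0.5.
At the top of the loop, the minimum-contact condition is Mg = Mv_top²/r, so v_top² = gr.
With ω = v/R, the kinetic energy at speed v is ½(1+k)Mv² = (3/4)Mv².
Energy conservation from release (height h) to the top (height 2r): Mgh = Mg(2r) + (3/4)M·gr.
Thus h_min = 2r + (1+k)r/2 = r(2 + 1.5/2) = 0.313 × 2.75 ≈ 0.861 m.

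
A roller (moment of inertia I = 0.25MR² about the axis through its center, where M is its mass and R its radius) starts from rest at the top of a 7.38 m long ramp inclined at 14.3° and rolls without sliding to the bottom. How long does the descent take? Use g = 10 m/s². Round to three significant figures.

t ≈ 2.73 s

For this body I = 0.25MR², i.e. k = I/(MR²) = 0.25.
Translational: Mg sinθ − f = Ma. Rotational about the CM: fR = Iα = kMRa, so f = kMa.
Hence a = g sinθ/(1+k) = 10×sin14.3°/1.25 = 1.976 m/s².
Starting from rest, L = ½at², so t = √(2L/a) = √(2×7.38/1.976) ≈ 2.73 s.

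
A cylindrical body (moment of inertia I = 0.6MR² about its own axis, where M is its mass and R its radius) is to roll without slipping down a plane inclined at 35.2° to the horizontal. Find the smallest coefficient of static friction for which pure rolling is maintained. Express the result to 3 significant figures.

The moment of inertia is 0.6MR², giving k ≡ I/(MR²) = 0.6.
Along the incline Mg sinθ − f = Ma, and torque about the center fR = Iα = kMR²(a/R) gives f = kMa.
These give a = g sinθ/(1+k) and the required friction f = kMg sinθ/(1+k).
The normal force is N = Mg cosθ, so μ_min = f/N = k tanθ/(1+k).
μ_min = 0.6 × tan35.2° / 1.6 ≈ 0.265.

μ_min ≈ 0.265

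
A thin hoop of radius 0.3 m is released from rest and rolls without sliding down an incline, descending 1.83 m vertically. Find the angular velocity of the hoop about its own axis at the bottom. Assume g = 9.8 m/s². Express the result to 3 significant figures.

ω ≈ 14.1 rad/s

Here I = MR², so the shape factor k = I/(MR²) = 1.
Pure rolling means v = ωR; then KE = ½Mv² + ½I(v/R)² = ½(1+k)Mv² = Mv².
Energy conservation Mgh = ½(1+k)Mv² gives v = √(2gh/(1+k)) = √(2 × 9.8 × 1.83 / 2) = 4.235 m/s.
The angular speed follows from ω = v/R = 4.235/0.3 ≈ 14.1 rad/s.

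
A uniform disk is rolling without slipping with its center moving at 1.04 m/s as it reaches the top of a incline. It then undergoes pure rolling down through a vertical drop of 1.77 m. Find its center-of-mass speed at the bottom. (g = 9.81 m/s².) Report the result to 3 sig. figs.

The moment of inertia is (1/2)MR², giving k ≡ I/(MR²) = 0.5.
Since it rolls without slipping, ω = v/R and KE = ½Mv² + ½Iω² = ½(1+k)Mv² = (3/4)Mv².
Energy conservation: (3/4)Mv₀² + Mgh = (3/4)Mv², so v² = v₀² + 2gh/(1+k).
v = √(1.04² + 2×9.81×1.77/1.5) = √24.23 ≈ 4.92 m/s.

v ≈ 4.92 m/s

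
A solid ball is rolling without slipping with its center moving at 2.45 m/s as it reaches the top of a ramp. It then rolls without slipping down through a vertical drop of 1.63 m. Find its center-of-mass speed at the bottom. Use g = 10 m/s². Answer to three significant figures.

v ≈ 5.41 m/s

For this body I = (2/5)MR², i.e. k = I/(MR²) = 0.4.
Pure rolling means v = ωR; then KE = ½Mv² + ½I(v/R)² = ½(1+k)Mv² = (7/10)Mv².
Energy conservation: (7/10)Mv₀² + Mgh = (7/10)Mv², so v² = v₀² + 2gh/(1+k).
v = √(2.45² + 2×10×1.63/1.4) = √29.29 ≈ 5.41 m/s.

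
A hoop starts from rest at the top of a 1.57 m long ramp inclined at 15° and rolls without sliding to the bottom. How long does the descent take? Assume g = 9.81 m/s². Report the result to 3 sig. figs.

With I = MR², the ratio k = I/(MR²) is 1.
Translational: Mg sinθ − f = Ma. Rotational about the CM: fR = Iα = kMRa, so f = kMa.
Hence a = g sinθ/(1+k) = 9.81×sin15°/2 = 1.27 m/s².
Starting from rest, L = ½at², so t = √(2L/a) = √(2×1.57/1.27) ≈ 1.57 s.

t ≈ 1.57 s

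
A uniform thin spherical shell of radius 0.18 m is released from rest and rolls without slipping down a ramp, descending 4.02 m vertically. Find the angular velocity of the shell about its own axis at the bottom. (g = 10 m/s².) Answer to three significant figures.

ω ≈ 38.6 rad/s

Here I = (2/3)MR², so the shape factor k = I/(MR²) = 2/3.
Rolling without slipping gives ω = v/R, so the total kinetic energy is ½Mv² + ½Iω² = ½(1+k)Mv² = (5/6)Mv².
Energy conservation Mgh = ½(1+k)Mv² gives v = √(2gh/(1+k)) = √(2 × 10 × 4.02 / 1.667) = 6.946 m/s.
The angular speed follows from ω = v/R = 6.946/0.18 ≈ 38.6 rad/s.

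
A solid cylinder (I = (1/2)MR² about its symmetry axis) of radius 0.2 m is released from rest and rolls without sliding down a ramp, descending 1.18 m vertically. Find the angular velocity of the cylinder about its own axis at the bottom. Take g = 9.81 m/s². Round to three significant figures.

ω ≈ 19.6 rad/s

The moment of inertia is (1/2)MR², giving k ≡ I/(MR²) = 0.5.
Since it rolls without slipping, ω = v/R and KE = ½Mv² + ½Iω² = ½(1+k)Mv² = (3/4)Mv².
Energy conservation Mgh = ½(1+k)Mv² gives v = √(2gh/(1+k)) = √(2 × 9.81 × 1.18 / 1.5) = 3.929 m/s.
The angular speed follows from ω = v/R = 3.929/0.2 ≈ 19.6 rad/s.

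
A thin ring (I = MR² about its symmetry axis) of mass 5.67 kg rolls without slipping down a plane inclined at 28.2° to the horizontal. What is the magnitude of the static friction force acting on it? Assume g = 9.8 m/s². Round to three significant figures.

f ≈ 13.1 N

Here I = MR², so the shape factor k = I/(MR²) = 1.
Along the incline Mg sinθ − f = Ma, and torque about the center fR = Iα = kMR²(a/R) gives f = kMa.
Combining, a = g sinθ/(1+k) and f = kMa = kMg sinθ/(1+k).
f = 1 × 5.67 × 9.8 × sin28.2° / 2 ≈ 13.1 N.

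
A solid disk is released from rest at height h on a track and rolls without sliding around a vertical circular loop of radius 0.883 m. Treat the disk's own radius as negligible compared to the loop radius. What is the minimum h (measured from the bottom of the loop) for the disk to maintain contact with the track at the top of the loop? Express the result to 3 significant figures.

h_min ≈ 2.43 m

For this body I = (1/2)MR², i.e. k = I/(MR²) = 0.5.
At the top of the loop, the minimum-contact condition is Mg = Mv_top²/r, so v_top² = gr.
With ω = v/R, the kinetic energy at speed v is ½(1+k)Mv² = (3/4)Mv².
Energy conservation from release (height h) to the top (height 2r): Mgh = Mg(2r) + (3/4)M·gr.
Thus h_min = 2r + (1+k)r/2 = r(2 + 1.5/2) = 0.883 × 2.75 ≈ 2.43 m.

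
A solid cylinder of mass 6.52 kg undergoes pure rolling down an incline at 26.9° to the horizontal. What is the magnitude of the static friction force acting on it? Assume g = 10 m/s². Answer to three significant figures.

The moment of inertia is (1/2)MR², giving k ≡ I/(MR²) = 0.5.
Newton's second law down the slope: Mg sinθ − f = Ma. The torque equation fR = Iα (with α = a/R) gives f = kMa.
Combining, a = g sinθ/(1+k) and f = kMa = kMg sinθ/(1+k).
f = 0.5 × 6.52 × 10 × sin26.9° / 1.5 ≈ 9.83 N.

f ≈ 9.83 N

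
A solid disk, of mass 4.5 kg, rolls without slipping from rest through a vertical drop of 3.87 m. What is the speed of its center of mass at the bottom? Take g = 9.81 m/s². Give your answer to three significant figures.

With I = (1/2)MR², the ratio k = I/(MR²) is 0.5.
The rolling condition ω = v/R makes the rotational term ½I(v/R)² = ½kMv², so KE_total = ½(1+k)Mv² = (3/4)Mv².
Setting Mgh = (3/4)Mv² gives v = √(2gh/(1+k)) = √(2·9.81·3.87/1.5) ≈ 7.11 m/s.

v ≈ 7.11 m/s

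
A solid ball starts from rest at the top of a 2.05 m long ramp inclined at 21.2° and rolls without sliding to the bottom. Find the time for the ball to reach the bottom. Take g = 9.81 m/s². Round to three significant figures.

Here I = (2/5)MR², so the shape factor k = I/(MR²) = 0.4.
Newton's second law down the slope: Mg sinθ − f = Ma. The torque equation fR = Iα (with α = a/R) gives f = kMa.
Hence a = g sinθ/(1+k) = 9.81×sin21.2°/1.4 = 2.534 m/s².
With constant a from rest, t = √(2L/a) = √(2·2.05/2.534) ≈ 1.27 s.

t ≈ 1.27 s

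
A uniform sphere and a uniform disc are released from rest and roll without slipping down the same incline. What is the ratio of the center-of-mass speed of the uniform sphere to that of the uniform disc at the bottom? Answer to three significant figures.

Each satisfies Mgh = ½(1+k)Mv² with k = I/(MR²), so v ∝ 1/√(1+k).
For the uniform sphere k = 0.4; for the uniform disc k = 0.5.
v₁/v₂ = √((1+k₂)/(1+k₁)) = √(1.5/1.4) ≈ 1.04.

v_ratio ≈ 1.04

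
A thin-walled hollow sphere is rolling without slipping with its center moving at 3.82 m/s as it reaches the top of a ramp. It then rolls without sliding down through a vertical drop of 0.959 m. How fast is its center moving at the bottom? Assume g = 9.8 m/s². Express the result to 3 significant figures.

v ≈ 5.09 m/s

For this body I = (2/3)MR², i.e. k = I/(MR²) = 2/3.
The rolling condition ω = v/R makes the rotational term ½I(v/R)² = ½kMv², so KE_total = ½(1+k)Mv² = (5/6)Mv².
Conserving energy between top and bottom: (5/6)Mv² = (5/6)Mv₀² + Mgh, hence v² = v₀² + 2gh/(1+k).
v = √(3.82² + 2×9.8×0.959/1.667) = √25.87 ≈ 5.09 m/s.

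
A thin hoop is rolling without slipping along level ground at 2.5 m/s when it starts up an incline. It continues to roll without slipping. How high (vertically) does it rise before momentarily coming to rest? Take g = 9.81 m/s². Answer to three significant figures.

The moment of inertia is MR², giving k ≡ I/(MR²) = 1.
The rolling condition ω = v/R makes the rotational term ½I(v/R)² = ½kMv², so KE_total = ½(1+k)Mv² = Mv².
All of this converts to potential energy at the highest point: Mv₀² = Mgh.
Thus h = (1+k)v₀²/(2g) = 2 × 2.5² / (2 × 9.81) ≈ 0.637 m.

h ≈ 0.637 m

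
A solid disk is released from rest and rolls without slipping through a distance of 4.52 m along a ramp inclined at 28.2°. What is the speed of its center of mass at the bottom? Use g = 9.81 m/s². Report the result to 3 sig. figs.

v ≈ 5.29 m/s

Here I = (1/2)MR², so the shape factor k = I/(MR²) = 0.5.
Since it rolls without slipping, ω = v/R and KE = ½Mv² + ½Iω² = ½(1+k)Mv² = (3/4)Mv².
The vertical drop is h = L sinθ = 4.52 × sin28.2° = 2.136 m.
Energy conservation: Mgh = (3/4)Mv², so v = √(2gh/(1+k)) = √(2 × 9.81 × 2.136 / 1.5) ≈ 5.29 m/s.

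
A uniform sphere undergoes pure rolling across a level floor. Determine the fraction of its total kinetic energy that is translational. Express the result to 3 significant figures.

For this body I = (2/5)MR², i.e. k = I/(MR²) = 0.4.
With ω = v/R, KE_trans = ½Mv² and KE_rot = ½Iω² = ½kMv², so KE_total = ½(1+k)Mv².
The translational fraction is therefore 1/(1+k) = 1/1.4 ≈ 0.714.

fraction ≈ 0.714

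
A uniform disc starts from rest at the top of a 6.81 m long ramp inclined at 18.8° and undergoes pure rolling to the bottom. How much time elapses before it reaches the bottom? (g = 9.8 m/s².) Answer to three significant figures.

For this body I = (1/2)MR², i.e. k = I/(MR²) = 0.5.
Along the incline Mg sinθ − f = Ma, and torque about the center fR = Iα = kMR²(a/R) gives f = kMa.
Hence a = g sinθ/(1+k) = 9.8×sin18.8°/1.5 = 2.105 m/s².
With constant a from rest, t = √(2L/a) = √(2·6.81/2.105) ≈ 2.54 s.

t ≈ 2.54 s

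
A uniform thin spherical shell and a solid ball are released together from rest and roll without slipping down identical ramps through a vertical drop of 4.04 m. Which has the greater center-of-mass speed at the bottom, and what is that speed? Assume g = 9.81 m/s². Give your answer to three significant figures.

For rolling without slipping, Mgh = ½(1+k)Mv² where k = I/(MR²), so v = √(2gh/(1+k)).
Uniform thin spherical shell: k = 2/3, giving v = √(2×9.81×4.04/1.667) = 6.896 m/s.
Solid ball: k = 0.4, giving v = √(2×9.81×4.04/1.4) = 7.524 m/s.
The smaller k wins: the solid ball, at ≈ 7.52 m/s.

the solid ball, at v ≈ 7.52 m/s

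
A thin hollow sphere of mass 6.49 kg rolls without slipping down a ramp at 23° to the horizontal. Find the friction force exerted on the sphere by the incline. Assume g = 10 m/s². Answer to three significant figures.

f ≈ 10.1 N

Here I = (2/3)MR², so the shape factor k = I/(MR²) = 2/3.
Translational: Mg sinθ − f = Ma. Rotational about the CM: fR = Iα = kMRa, so f = kMa.
Combining, a = g sinθ/(1+k) and f = kMa = kMg sinθ/(1+k).
f = (2/3) × 6.49 × 10 × sin23° / 1.667 ≈ 10.1 N.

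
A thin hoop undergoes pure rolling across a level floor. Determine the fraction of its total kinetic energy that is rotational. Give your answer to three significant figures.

For this body I = MR², i.e. k = I/(MR²) = 1.
Since ω = v/R, the translational part is ½Mv² and the rotational part is ½I(v/R)² = ½kMv²; the total is ½(1+k)Mv².
The rotational fraction is therefore k/(1+k) = 1/2 ≈ 0.500.

fraction ≈ 0.500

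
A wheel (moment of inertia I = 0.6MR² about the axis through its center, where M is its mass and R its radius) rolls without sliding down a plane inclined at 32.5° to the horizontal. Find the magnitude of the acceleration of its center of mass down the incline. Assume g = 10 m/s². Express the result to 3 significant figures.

a ≈ 3.36 m/s²

With I = 0.6MR², the ratio k = I/(MR²) is 0.6.
Along the incline Mg sinθ − f = Ma, and torque about the center fR = Iα = kMR²(a/R) gives f = kMa.
Eliminating f: Mg sinθ = (1+k)Ma, so a = g sinθ/(1+k) = 10 × sin32.5° / 1.6 ≈ 3.36 m/s².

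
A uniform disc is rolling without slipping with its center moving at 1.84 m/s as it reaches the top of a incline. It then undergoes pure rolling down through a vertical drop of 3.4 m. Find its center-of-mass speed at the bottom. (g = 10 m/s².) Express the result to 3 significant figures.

Here I = (1/2)MR², so the shape factor k = I/(MR²) = 0.5.
Since it rolls without slipping, ω = v/R and KE = ½Mv² + ½Iω² = ½(1+k)Mv² = (3/4)Mv².
Conserving energy between top and bottom: (3/4)Mv² = (3/4)Mv₀² + Mgh, hence v² = v₀² + 2gh/(1+k).
v = √(1.84² + 2×10×3.4/1.5) = √48.72 ≈ 6.98 m/s.

v ≈ 6.98 m/s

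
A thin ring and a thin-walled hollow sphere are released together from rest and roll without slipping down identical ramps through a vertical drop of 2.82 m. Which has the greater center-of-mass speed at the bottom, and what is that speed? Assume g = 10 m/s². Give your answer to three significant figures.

For rolling without slipping, Mgh = ½(1+k)Mv² where k = I/(MR²), so v = √(2gh/(1+k)).
Thin ring: k = 1, giving v = √(2×10×2.82/2) = 5.31 m/s.
Thin-walled hollow sphere: k = 2/3, giving v = √(2×10×2.82/1.667) = 5.817 m/s.
The smaller k wins: the thin-walled hollow sphere, at ≈ 5.82 m/s.

the thin-walled hollow sphere, at v ≈ 5.82 m/s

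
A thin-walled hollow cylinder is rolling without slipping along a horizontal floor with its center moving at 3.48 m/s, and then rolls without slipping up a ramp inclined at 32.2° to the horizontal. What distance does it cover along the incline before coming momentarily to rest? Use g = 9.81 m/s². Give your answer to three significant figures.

d ≈ 2.32 m

The moment of inertia is MR², giving k ≡ I/(MR²) = 1.
Since it rolls without slipping, ω = v/R and KE = ½Mv² + ½Iω² = ½(1+k)Mv² = Mv².
Setting this equal to Mgh gives the vertical rise h = (1+k)v₀²/(2g) = 2×3.48²/(2×9.81) = 1.234 m.
Along the incline, d = h/sinθ = 1.234/sin32.2° ≈ 2.32 m.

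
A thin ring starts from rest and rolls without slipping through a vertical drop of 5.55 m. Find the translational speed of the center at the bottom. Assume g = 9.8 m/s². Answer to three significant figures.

With I = MR², the ratio k = I/(MR²) is 1.
Since it rolls without slipping, ω = v/R and KE = ½Mv² + ½Iω² = ½(1+k)Mv² = Mv².
Energy conservation: Mgh = Mv², so v = √(2gh/(1+k)) = √(2 × 9.8 × 5.55 / 2) ≈ 7.37 m/s.

v ≈ 7.37 m/s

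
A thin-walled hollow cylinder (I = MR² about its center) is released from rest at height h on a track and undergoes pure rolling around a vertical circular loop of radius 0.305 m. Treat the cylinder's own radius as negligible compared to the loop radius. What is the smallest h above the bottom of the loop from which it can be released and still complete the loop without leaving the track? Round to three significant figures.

With I = MR², the ratio k = I/(MR²) is 1.
At the top, contact is just lost when gravity alone supplies the centripetal force: Mg = Mv_top²/r, i.e. v_top² = gr.
With ω = v/R, the kinetic energy at speed v is ½(1+k)Mv² = Mv².
Energy conservation from release (height h) to the top (height 2r): Mgh = Mg(2r) + M·gr.
Thus h_min = 2r + (1+k)r/2 = r(2 + 2/2) = 0.305 × 3 ≈ 0.915 m.

h_min ≈ 0.915 m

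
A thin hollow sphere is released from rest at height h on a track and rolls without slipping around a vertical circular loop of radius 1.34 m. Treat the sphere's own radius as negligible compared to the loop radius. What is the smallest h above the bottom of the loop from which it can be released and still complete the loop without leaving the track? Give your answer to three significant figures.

h_min ≈ 3.80 m

The moment of inertia is (2/3)MR², giving k ≡ I/(MR²) = 2/3.
At the top of the loop, the minimum-contact condition is Mg = Mv_top²/r, so v_top² = gr.
With ω = v/R, the kinetic energy at speed v is ½(1+k)Mv² = (5/6)Mv².
Energy conservation from release (height h) to the top (height 2r): Mgh = Mg(2r) + (5/6)M·gr.
Thus h_min = 2r + (1+k)r/2 = r(2 + 1.667/2) = 1.34 × 2.833 ≈ 3.80 m.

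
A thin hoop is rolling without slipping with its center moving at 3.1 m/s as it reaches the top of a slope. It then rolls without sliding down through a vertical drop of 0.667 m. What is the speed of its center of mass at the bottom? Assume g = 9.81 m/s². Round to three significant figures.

With I = MR², the ratio k = I/(MR²) is 1.
Rolling without slipping gives ω = v/R, so the total kinetic energy is ½Mv² + ½Iω² = ½(1+k)Mv² = Mv².
Energy conservation: Mv₀² + Mgh = Mv², so v² = v₀² + 2gh/(1+k).
v = √(3.1² + 2×9.81×0.667/2) = √16.15 ≈ 4.02 m/s.

v ≈ 4.02 m/s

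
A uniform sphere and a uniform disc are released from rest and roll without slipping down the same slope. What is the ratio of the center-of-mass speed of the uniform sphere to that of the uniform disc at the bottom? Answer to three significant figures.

Each satisfies Mgh = ½(1+k)Mv² with k = I/(MR²), so v ∝ 1/√(1+k).
For the uniform sphere k = 0.4; for the uniform disc k = 0.5.
v₁/v₂ = √((1+k₂)/(1+k₁)) = √(1.5/1.4) ≈ 1.04.

v_ratio ≈ 1.04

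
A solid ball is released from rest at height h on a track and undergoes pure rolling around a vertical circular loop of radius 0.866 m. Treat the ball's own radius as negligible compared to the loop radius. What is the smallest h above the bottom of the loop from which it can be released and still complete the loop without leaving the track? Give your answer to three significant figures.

With I = (2/5)MR², the ratio k = I/(MR²) is 0.4.
At the top of the loop, the minimum-contact condition is Mg = Mv_top²/r, so v_top² = gr.
With ω = v/R, the kinetic energy at speed v is ½(1+k)Mv² = (7/10)Mv².
Energy conservation from release (height h) to the top (height 2r): Mgh = Mg(2r) + (7/10)M·gr.
Thus h_min = 2r + (1+k)r/2 = r(2 + 1.4/2) = 0.866 × 2.7 ≈ 2.34 m.

h_min ≈ 2.34 m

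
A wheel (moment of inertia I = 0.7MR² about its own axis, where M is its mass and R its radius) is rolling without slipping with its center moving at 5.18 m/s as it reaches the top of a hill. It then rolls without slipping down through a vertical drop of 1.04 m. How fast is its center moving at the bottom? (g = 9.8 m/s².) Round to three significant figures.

v ≈ 6.23 m/s

For this body I = 0.7MR², i.e. k = I/(MR²) = 0.7.
Since it rolls without slipping, ω = v/R and KE = ½Mv² + ½Iω² = ½(1+k)Mv² = (17/20)Mv².
Energy conservation: (17/20)Mv₀² + Mgh = (17/20)Mv², so v² = v₀² + 2gh/(1+k).
v = √(5.18² + 2×9.8×1.04/1.7) = √38.82 ≈ 6.23 m/s.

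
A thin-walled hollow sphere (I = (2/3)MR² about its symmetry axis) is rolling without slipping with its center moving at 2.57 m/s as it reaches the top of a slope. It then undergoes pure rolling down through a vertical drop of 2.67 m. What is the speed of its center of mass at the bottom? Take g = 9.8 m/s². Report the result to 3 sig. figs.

v ≈ 6.16 m/s

With I = (2/3)MR², the ratio k = I/(MR²) is 2/3.
Since it rolls without slipping, ω = v/R and KE = ½Mv² + ½Iω² = ½(1+k)Mv² = (5/6)Mv².
Conserving energy between top and bottom: (5/6)Mv² = (5/6)Mv₀² + Mgh, hence v² = v₀² + 2gh/(1+k).
v = √(2.57² + 2×9.8×2.67/1.667) = √38 ≈ 6.16 m/s.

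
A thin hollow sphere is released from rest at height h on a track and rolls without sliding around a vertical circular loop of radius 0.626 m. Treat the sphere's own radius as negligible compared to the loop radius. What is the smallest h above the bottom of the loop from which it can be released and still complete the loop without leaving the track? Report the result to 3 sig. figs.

h_min ≈ 1.77 m

For this body I = (2/3)MR², i.e. k = I/(MR²) = 2/3.
At the top, contact is just lost when gravity alone supplies the centripetal force: Mg = Mv_top²/r, i.e. v_top² = gr.
With ω = v/R, the kinetic energy at speed v is ½(1+k)Mv² = (5/6)Mv².
Energy conservation from release (height h) to the top (height 2r): Mgh = Mg(2r) + (5/6)M·gr.
Thus h_min = 2r + (1+k)r/2 = r(2 + 1.667/2) = 0.626 × 2.833 ≈ 1.77 m.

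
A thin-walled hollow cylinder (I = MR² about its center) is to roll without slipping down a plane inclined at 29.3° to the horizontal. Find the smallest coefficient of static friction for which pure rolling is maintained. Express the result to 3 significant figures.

The moment of inertia is MR², giving k ≡ I/(MR²) = 1.
Newton's second law down the slope: Mg sinθ − f = Ma. The torque equation fR = Iα (with α = a/R) gives f = kMa.
These give a = g sinθ/(1+k) and the required friction f = kMg sinθ/(1+k).
With N = Mg cosθ, the no-slip condition f ≤ μN gives μ_min = f/N = k tanθ/(1+k).
μ_min = 1 × tan29.3° / 2 ≈ 0.281.

μ_min ≈ 0.281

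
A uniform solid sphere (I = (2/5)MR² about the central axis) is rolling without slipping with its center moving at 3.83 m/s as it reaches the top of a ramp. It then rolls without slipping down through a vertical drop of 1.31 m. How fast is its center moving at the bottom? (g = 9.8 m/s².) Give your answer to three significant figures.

For this body I = (2/5)MR², i.e. k = I/(MR²) = 0.4.
Pure rolling means v = ωR; then KE = ½Mv² + ½I(v/R)² = ½(1+k)Mv² = (7/10)Mv².
Conserving energy between top and bottom: (7/10)Mv² = (7/10)Mv₀² + Mgh, hence v² = v₀² + 2gh/(1+k).
v = √(3.83² + 2×9.8×1.31/1.4) = √33.01 ≈ 5.75 m/s.

v ≈ 5.75 m/s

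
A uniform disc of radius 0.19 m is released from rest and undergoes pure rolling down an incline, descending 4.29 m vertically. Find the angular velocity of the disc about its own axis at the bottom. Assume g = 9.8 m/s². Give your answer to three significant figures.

Here I = (1/2)MR², so the shape factor k = I/(MR²) = 0.5.
Pure rolling means v = ωR; then KE = ½Mv² + ½I(v/R)² = ½(1+k)Mv² = (3/4)Mv².
Energy conservation Mgh = ½(1+k)Mv² gives v = √(2gh/(1+k)) = √(2 × 9.8 × 4.29 / 1.5) = 7.487 m/s.
Then ω = v/R = 7.487 / 0.19 ≈ 39.4 rad/s.

ω ≈ 39.4 rad/s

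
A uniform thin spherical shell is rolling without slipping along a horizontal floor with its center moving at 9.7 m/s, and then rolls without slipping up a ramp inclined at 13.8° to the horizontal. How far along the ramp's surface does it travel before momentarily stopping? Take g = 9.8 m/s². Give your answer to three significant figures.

With I = (2/3)MR², the ratio k = I/(MR²) is 2/3.
The rolling condition ω = v/R makes the rotational term ½I(v/R)² = ½kMv², so KE_total = ½(1+k)Mv² = (5/6)Mv².
Setting this equal to Mgh gives the vertical rise h = (1+k)v₀²/(2g) = 1.667×9.7²/(2×9.8) = 8.001 m.
The distance along the slope is d = h/sinθ = 8.001/sin13.8° ≈ 33.5 m.

d ≈ 33.5 m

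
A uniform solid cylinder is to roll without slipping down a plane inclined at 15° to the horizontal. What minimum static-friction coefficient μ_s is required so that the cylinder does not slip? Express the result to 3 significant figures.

The moment of inertia is (1/2)MR², giving k ≡ I/(MR²) = 0.5.
Newton's second law down the slope: Mg sinθ − f = Ma. The torque equation fR = Iα (with α = a/R) gives f = kMa.
These give a = g sinθ/(1+k) and the required friction f = kMg sinθ/(1+k).
The normal force is N = Mg cosθ, so μ_min = f/N = k tanθ/(1+k).
μ_min = 0.5 × tan15° / 1.5 ≈ 0.0893.

μ_min ≈ 0.0893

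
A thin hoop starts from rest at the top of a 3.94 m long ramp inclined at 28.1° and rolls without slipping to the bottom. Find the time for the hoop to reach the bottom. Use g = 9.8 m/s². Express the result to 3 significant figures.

The moment of inertia is MR², giving k ≡ I/(MR²) = 1.
Along the incline Mg sinθ − f = Ma, and torque about the center fR = Iα = kMR²(a/R) gives f = kMa.
Hence a = g sinθ/(1+k) = 9.8×sin28.1°/2 = 2.308 m/s².
With constant a from rest, t = √(2L/a) = √(2·3.94/2.308) ≈ 1.85 s.

t ≈ 1.85 s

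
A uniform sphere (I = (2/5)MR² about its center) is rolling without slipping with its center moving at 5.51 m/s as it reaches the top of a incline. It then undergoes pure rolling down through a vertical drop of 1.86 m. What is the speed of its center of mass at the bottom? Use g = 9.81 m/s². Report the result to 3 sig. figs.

v ≈ 7.51 m/s

With I = (2/5)MR², the ratio k = I/(MR²) is 0.4.
Rolling without slipping gives ω = v/R, so the total kinetic energy is ½Mv² + ½Iω² = ½(1+k)Mv² = (7/10)Mv².
Energy conservation: (7/10)Mv₀² + Mgh = (7/10)Mv², so v² = v₀² + 2gh/(1+k).
v = √(5.51² + 2×9.81×1.86/1.4) = √56.43 ≈ 7.51 m/s.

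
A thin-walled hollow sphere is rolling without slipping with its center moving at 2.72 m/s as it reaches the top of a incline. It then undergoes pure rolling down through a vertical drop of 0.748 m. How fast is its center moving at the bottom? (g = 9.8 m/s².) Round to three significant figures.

Here I = (2/3)MR², so the shape factor k = I/(MR²) = 2/3.
The rolling condition ω = v/R makes the rotational term ½I(v/R)² = ½kMv², so KE_total = ½(1+k)Mv² = (5/6)Mv².
Conserving energy between top and bottom: (5/6)Mv² = (5/6)Mv₀² + Mgh, hence v² = v₀² + 2gh/(1+k).
v = √(2.72² + 2×9.8×0.748/1.667) = √16.19 ≈ 4.02 m/s.

v ≈ 4.02 m/s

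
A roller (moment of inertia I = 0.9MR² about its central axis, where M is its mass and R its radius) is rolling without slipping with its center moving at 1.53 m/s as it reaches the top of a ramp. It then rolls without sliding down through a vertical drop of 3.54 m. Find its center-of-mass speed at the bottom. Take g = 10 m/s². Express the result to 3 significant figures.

v ≈ 6.29 m/s

With I = 0.9MR², the ratio k = I/(MR²) is 0.9.
The rolling condition ω = v/R makes the rotational term ½I(v/R)² = ½kMv², so KE_total = ½(1+k)Mv² = (19/20)Mv².
Energy conservation: (19/20)Mv₀² + Mgh = (19/20)Mv², so v² = v₀² + 2gh/(1+k).
v = √(1.53² + 2×10×3.54/1.9) = √39.6 ≈ 6.29 m/s.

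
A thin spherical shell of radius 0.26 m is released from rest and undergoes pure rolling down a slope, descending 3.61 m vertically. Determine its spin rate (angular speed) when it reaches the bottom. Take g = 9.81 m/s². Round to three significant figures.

Here I = (2/3)MR², so the shape factor k = I/(MR²) = 2/3.
Since it rolls without slipping, ω = v/R and KE = ½Mv² + ½Iω² = ½(1+k)Mv² = (5/6)Mv².
Energy conservation Mgh = ½(1+k)Mv² gives v = √(2gh/(1+k)) = √(2 × 9.81 × 3.61 / 1.667) = 6.519 m/s.
Then ω = v/R = 6.519 / 0.26 ≈ 25.1 rad/s.

ω ≈ 25.1 rad/s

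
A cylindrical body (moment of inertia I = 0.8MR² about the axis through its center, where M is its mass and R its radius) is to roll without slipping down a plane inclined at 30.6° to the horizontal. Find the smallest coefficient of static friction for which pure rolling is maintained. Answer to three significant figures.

Here I = 0.8MR², so the shape factor k = I/(MR²) = 0.8.
Newton's second law down the slope: Mg sinθ − f = Ma. The torque equation fR = Iα (with α = a/R) gives f = kMa.
These give a = g sinθ/(1+k) and the required friction f = kMg sinθ/(1+k).
The normal force is N = Mg cosθ, so μ_min = f/N = k tanθ/(1+k).
μ_min = 0.8 × tan30.6° / 1.8 ≈ 0.263.

μ_min ≈ 0.263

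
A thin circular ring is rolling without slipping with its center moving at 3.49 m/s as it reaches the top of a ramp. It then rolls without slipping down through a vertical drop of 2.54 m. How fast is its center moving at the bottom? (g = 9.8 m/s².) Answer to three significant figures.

Here I = MR², so the shape factor k = I/(MR²) = 1.
Pure rolling means v = ωR; then KE = ½Mv² + ½I(v/R)² = ½(1+k)Mv² = Mv².
Conserving energy between top and bottom: Mv² = Mv₀² + Mgh, hence v² = v₀² + 2gh/(1+k).
v = √(3.49² + 2×9.8×2.54/2) = √37.07 ≈ 6.09 m/s.

v ≈ 6.09 m/s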